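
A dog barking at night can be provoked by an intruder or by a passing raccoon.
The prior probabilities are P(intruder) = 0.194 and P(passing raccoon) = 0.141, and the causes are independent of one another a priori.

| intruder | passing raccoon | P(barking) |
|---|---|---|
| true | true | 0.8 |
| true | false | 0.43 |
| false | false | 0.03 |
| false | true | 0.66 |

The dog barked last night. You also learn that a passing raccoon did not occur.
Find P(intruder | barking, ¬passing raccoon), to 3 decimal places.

P(barking | ¬passing raccoon) = 0.03×0.806 + 0.43×0.194 = 0.024180 + 0.083420 = 0.107600
Restricting to configurations with intruder present: 0.43×0.194 = 0.083420.
P(intruder | barking, ¬passing raccoon) = 0.083420 / 0.107600 ≈ 0.775

P(intruder | barking, ¬passing raccoon) ≈ 0.775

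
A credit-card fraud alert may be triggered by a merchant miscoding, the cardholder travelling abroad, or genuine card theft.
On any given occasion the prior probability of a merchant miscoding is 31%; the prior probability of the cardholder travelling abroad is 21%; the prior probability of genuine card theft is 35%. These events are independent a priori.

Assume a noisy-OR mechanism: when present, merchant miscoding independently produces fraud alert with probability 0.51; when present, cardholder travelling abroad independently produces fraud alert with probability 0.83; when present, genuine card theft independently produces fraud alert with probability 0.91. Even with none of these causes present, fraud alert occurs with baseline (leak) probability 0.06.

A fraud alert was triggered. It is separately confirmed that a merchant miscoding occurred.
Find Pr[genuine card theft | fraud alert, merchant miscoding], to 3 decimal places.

Under noisy-OR, P(fraud alert | causes) = 1 − (1−0.06)·∏(1−qᵢ) over the active causes.
By total probability over the 4 (cardholder travelling abroad, genuine card theft) configurations:
  P(fraud alert | merchant miscoding) = 0.5394·0.79·0.65 + 0.958546·0.79·0.35 + 0.921698·0.21·0.65 + 0.992953·0.21·0.35
        = 0.276982 + 0.265038 + 0.125812 + 0.072982 = 0.740814
Configurations with genuine card theft contribute 0.338020, so
  P(genuine card theft | fraud alert, merchant miscoding) = 0.338020 / 0.740814 ≈ 0.456

Pr[genuine card theft | fraud alert, merchant miscoding] ≈ 0.456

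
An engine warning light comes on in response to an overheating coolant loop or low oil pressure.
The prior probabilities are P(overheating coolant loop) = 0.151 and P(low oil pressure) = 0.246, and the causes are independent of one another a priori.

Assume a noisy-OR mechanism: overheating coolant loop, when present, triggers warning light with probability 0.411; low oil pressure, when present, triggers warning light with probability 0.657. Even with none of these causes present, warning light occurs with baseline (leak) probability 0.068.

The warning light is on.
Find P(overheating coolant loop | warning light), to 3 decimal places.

P(overheating coolant loop | warning light) ≈ 0.305

Under noisy-OR, P(warning light | causes) = 1 − (1−0.068)·∏(1−qᵢ) over the active causes.
Enumerate the 4 (overheating coolant loop, low oil pressure) configurations and weight by the priors:
  P(warning light) = 0.068×0.849×0.754 + 0.680324×0.849×0.246 + 0.451052×0.151×0.754 + 0.811711×0.151×0.246
        = 0.043530 + 0.142088 + 0.051354 + 0.030152 = 0.267124
The terms with overheating coolant loop present sum to 0.081506, so
  P(overheating coolant loop | warning light) = 0.081506 / 0.267124 ≈ 0.305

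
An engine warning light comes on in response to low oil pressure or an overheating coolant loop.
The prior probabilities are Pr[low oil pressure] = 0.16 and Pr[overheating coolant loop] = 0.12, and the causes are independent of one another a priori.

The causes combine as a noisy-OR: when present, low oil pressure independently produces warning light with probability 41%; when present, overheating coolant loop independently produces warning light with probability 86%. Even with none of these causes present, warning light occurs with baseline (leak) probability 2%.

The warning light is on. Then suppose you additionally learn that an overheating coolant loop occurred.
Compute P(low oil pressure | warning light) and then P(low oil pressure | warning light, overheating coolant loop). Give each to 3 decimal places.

Under noisy-OR, P(warning light | causes) = 1 − (1−0.02)·∏(1−qᵢ) over the active causes.
For the numerator, keep only low oil pressure=true terms: 0.059389 + 0.017646 = 0.077035
Denominator P(warning light): 0.02*0.84*0.88 + 0.8628*0.84*0.12 + 0.4218*0.16*0.88 + 0.919052*0.16*0.12 = 0.178789
P(low oil pressure | warning light) = 0.077035/0.178789 ≈ 0.431

With the extra evidence:
Sum P(warning light|·) weighted by the priors over both values of low oil pressure:
  P(warning light | overheating coolant loop) = 0.8628*0.84 + 0.919052*0.16
        = 0.724752 + 0.147048 = 0.871800
The terms with low oil pressure present sum to 0.147048, so
  P(low oil pressure | warning light, overheating coolant loop) = 0.147048 / 0.871800 ≈ 0.169
This is intercausal reasoning (explaining away): once overheating coolant loop accounts for the warning light, low oil pressure becomes less likely.

P(low oil pressure | warning light) ≈ 0.431; P(low oil pressure | warning light, overheating coolant loop) ≈ 0.169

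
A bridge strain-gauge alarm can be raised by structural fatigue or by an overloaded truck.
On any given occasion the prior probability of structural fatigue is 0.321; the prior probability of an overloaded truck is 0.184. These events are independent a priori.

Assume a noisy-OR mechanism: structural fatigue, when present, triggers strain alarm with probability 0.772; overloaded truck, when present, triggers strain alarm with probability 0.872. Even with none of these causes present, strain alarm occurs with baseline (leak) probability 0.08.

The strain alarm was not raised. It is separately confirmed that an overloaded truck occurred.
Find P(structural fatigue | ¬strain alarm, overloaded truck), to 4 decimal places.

P(structural fatigue | ¬strain alarm, overloaded truck) ≈ 0.0973

Under noisy-OR, P(strain alarm | causes) = 1 − (1−0.08)·∏(1−qᵢ) over the active causes.
P(¬strain alarm | overloaded truck) = 0.11776×0.679 + 0.026849×0.321 = 0.079959 + 0.008619 = 0.088578
The structural fatigue-present share is 0.026849×0.321 = 0.008619.
Hence the posterior is 0.008619/0.088578 ≈ 0.0973.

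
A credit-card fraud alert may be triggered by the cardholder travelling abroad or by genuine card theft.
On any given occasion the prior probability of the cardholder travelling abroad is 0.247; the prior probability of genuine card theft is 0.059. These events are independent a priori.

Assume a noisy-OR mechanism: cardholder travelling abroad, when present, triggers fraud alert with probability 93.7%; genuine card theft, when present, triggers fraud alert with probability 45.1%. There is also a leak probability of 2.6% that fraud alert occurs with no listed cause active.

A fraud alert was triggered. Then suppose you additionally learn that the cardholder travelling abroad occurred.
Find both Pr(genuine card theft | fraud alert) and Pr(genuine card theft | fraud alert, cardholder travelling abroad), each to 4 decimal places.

Pr(genuine card theft | fraud alert) ≈ 0.1281; Pr(genuine card theft | fraud alert, cardholder travelling abroad) ≈ 0.0606

Under noisy-OR, P(fraud alert | causes) = 1 − (1−0.026)·∏(1−qᵢ) over the active causes.
Enumerate the 4 (cardholder travelling abroad, genuine card theft) configurations and weight by the priors:
  P(fraud alert) = 0.026*0.753*0.941 + 0.465274*0.753*0.059 + 0.938638*0.247*0.941 + 0.966312*0.247*0.059
        = 0.018423 + 0.020671 + 0.218165 + 0.014082 = 0.271341
The terms with genuine card theft present sum to 0.034753, so
  P(genuine card theft | fraud alert) = 0.034753 / 0.271341 ≈ 0.1281

Now also conditioning on cardholder travelling abroad=true:
Numerator (weight on configurations with genuine card theft): 0.966312·0.059 = 0.057012
Denominator P(fraud alert | cardholder travelling abroad): 0.938638·0.941 + 0.966312·0.059 = 0.940270
P(genuine card theft | fraud alert, cardholder travelling abroad) = 0.057012/0.940270 ≈ 0.0606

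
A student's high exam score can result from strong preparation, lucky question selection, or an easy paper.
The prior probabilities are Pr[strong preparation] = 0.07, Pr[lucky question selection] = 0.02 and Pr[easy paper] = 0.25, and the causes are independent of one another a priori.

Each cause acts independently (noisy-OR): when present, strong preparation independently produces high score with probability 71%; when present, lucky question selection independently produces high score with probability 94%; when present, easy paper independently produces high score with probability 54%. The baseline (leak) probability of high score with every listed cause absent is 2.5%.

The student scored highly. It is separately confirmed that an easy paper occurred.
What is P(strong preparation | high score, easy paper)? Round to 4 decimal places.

Under noisy-OR, P(high score | causes) = 1 − (1−0.025)·∏(1−qᵢ) over the active causes.
For the numerator, keep only strong preparation=true terms: 0.059678 + 0.001389 = 0.061067
Normalizer over all consistent configurations: 0.5515·0.93·0.98 + 0.97309·0.93·0.02 + 0.869935·0.07·0.98 + 0.992196·0.07·0.02 = 0.581803
P(strong preparation | high score, easy paper) = 0.061067/0.581803 ≈ 0.1050

P(strong preparation | high score, easy paper) ≈ 0.1050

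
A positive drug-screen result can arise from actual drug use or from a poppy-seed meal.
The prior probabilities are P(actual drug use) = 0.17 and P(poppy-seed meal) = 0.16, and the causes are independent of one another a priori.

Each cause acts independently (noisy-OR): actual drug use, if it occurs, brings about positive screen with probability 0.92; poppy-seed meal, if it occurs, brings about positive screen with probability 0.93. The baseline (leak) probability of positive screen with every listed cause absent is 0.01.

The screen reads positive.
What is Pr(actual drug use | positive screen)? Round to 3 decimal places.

Under noisy-OR, P(positive screen | causes) = 1 − (1−0.01)·∏(1−qᵢ) over the active causes.
P(positive screen) = 0.01×0.83×0.84 + 0.9307×0.83×0.16 + 0.9208×0.17×0.84 + 0.994456×0.17×0.16 = 0.006972 + 0.123597 + 0.131490 + 0.027049 = 0.289108
The actual drug use-present share is 0.131490 + 0.027049 = 0.158539.
So P(actual drug use | positive screen) = 0.158539/0.289108 ≈ 0.548.

Pr(actual drug use | positive screen) ≈ 0.548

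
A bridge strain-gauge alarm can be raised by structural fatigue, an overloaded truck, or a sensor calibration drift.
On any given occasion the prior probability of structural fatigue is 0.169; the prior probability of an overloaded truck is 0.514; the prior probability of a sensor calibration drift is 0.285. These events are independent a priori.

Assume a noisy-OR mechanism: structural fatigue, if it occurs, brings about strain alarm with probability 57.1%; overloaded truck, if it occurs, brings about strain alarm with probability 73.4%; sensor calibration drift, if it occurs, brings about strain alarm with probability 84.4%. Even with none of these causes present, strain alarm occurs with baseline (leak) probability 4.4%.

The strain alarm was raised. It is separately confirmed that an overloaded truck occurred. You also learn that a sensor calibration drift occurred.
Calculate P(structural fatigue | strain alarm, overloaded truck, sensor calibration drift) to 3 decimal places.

P(structural fatigue | strain alarm, overloaded truck, sensor calibration drift) ≈ 0.172

Under noisy-OR, P(strain alarm | causes) = 1 − (1−0.044)·∏(1−qᵢ) over the active causes.
Sum P(strain alarm|·) weighted by the priors over both values of structural fatigue:
  P(strain alarm | overloaded truck, sensor calibration drift) = 0.96033·0.831 + 0.982981·0.169
        = 0.798034 + 0.166124 = 0.964158
Keeping only the structural fatigue-present terms gives 0.166124, so
  P(structural fatigue | strain alarm, overloaded truck, sensor calibration drift) = 0.166124 / 0.964158 ≈ 0.172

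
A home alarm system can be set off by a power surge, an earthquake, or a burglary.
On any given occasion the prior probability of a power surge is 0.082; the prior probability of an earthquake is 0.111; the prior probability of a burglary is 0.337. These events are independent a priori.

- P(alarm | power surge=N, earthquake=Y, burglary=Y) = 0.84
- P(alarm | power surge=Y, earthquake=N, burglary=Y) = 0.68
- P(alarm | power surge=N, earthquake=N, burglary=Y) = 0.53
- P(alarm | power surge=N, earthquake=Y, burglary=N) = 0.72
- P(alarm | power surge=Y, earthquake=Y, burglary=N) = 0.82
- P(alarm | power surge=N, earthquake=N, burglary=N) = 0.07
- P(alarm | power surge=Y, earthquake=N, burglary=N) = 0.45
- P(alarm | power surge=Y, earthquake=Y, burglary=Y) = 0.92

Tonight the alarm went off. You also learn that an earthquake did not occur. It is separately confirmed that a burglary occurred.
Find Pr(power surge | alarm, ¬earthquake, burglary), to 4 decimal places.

Enumerate both values of power surge and weight by the priors:
  P(alarm | ¬earthquake, burglary) = 0.53·0.918 + 0.68·0.082
        = 0.486540 + 0.055760 = 0.542300
Keeping only the power surge-present terms gives 0.055760, so
  P(power surge | alarm, ¬earthquake, burglary) = 0.055760 / 0.542300 ≈ 0.1028

Pr(power surge | alarm, ¬earthquake, burglary) ≈ 0.1028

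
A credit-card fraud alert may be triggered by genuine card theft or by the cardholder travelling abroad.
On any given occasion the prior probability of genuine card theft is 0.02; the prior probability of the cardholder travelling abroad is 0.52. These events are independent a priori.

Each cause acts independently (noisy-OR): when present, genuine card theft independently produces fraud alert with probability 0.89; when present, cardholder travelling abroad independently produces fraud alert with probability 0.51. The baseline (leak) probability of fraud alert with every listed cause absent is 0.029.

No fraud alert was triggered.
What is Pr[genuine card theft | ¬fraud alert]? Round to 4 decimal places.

Pr[genuine card theft | ¬fraud alert] ≈ 0.0022

Under noisy-OR, P(fraud alert | causes) = 1 − (1−0.029)·∏(1−qᵢ) over the active causes.
P(¬fraud alert) = 0.971·0.98·0.48 + 0.47579·0.98·0.52 + 0.10681·0.02·0.48 + 0.052337·0.02·0.52 = 0.456758 + 0.242463 + 0.001025 + 0.000544 = 0.700790
Of this, 0.001569 comes from 0.001025 + 0.000544 (the genuine card theft=true cases).
So P(genuine card theft | ¬fraud alert) = 0.001569/0.700790 ≈ 0.0022.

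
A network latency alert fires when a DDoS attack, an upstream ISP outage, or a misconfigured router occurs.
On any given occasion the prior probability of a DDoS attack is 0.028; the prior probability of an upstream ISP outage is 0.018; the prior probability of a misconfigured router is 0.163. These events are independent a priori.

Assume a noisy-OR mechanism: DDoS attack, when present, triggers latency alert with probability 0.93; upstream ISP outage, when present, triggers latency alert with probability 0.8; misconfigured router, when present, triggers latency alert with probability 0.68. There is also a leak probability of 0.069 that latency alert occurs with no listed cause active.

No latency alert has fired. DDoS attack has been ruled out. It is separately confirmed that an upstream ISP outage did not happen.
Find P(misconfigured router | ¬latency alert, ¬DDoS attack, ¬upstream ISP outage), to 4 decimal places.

P(misconfigured router | ¬latency alert, ¬DDoS attack, ¬upstream ISP outage) ≈ 0.0587

Under noisy-OR, P(latency alert | causes) = 1 − (1−0.069)·∏(1−qᵢ) over the active causes.
P(¬latency alert | ¬DDoS attack, ¬upstream ISP outage) = 0.931×0.837 + 0.29792×0.163 = 0.779247 + 0.048561 = 0.827808
Of this, 0.048561 comes from 0.29792×0.163 (the misconfigured router=true cases).
P(misconfigured router | ¬latency alert, ¬DDoS attack, ¬upstream ISP outage) = 0.048561 / 0.827808 ≈ 0.0587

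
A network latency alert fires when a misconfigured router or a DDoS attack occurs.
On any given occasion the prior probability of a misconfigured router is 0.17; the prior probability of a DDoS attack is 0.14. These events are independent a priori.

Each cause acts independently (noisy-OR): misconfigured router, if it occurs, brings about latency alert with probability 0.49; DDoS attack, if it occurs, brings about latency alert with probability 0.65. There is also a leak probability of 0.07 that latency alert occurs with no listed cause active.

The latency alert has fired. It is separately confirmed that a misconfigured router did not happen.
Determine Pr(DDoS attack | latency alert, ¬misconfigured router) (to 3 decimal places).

Under noisy-OR, P(latency alert | causes) = 1 − (1−0.07)·∏(1−qᵢ) over the active causes.
Sum P(latency alert|·) weighted by the priors over both values of DDoS attack:
  P(latency alert | ¬misconfigured router) = 0.07·0.86 + 0.6745·0.14
        = 0.060200 + 0.094430 = 0.154630
Configurations with DDoS attack contribute 0.094430, so
  P(DDoS attack | latency alert, ¬misconfigured router) = 0.094430 / 0.154630 ≈ 0.611

Pr(DDoS attack | latency alert, ¬misconfigured router) ≈ 0.611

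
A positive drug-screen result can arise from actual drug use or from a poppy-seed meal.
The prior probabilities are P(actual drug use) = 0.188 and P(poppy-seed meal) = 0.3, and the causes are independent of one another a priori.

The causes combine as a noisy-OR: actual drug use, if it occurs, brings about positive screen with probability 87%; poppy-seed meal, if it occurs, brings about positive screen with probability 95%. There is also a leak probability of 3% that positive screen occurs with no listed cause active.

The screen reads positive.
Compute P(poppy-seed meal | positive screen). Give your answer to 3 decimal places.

Under noisy-OR, P(positive screen | causes) = 1 − (1−0.03)·∏(1−qᵢ) over the active causes.
Enumerate the 4 (actual drug use, poppy-seed meal) configurations and weight by the priors:
  P(positive screen) = 0.03*0.812*0.7 + 0.9515*0.812*0.3 + 0.8739*0.188*0.7 + 0.993695*0.188*0.3
        = 0.017052 + 0.231785 + 0.115005 + 0.056044 = 0.419886
Keeping only the poppy-seed meal-present terms gives 0.287829, so
  P(poppy-seed meal | positive screen) = 0.287829 / 0.419886 ≈ 0.685

P(poppy-seed meal | positive screen) ≈ 0.685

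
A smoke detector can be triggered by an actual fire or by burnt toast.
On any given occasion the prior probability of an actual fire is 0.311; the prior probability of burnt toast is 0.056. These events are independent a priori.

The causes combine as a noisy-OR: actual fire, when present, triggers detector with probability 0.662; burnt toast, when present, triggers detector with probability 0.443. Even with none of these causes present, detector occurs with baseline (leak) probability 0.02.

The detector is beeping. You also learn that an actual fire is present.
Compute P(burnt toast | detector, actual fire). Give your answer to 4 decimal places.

P(burnt toast | detector, actual fire) ≈ 0.0675

Under noisy-OR, P(detector | causes) = 1 − (1−0.02)·∏(1−qᵢ) over the active causes.
Weight on burnt toast=true, given the evidence: 0.815499·0.056 = 0.045668
Denominator P(detector | actual fire): 0.66876·0.944 + 0.815499·0.056 = 0.676977
Posterior = 0.045668 / 0.676977 ≈ 0.0675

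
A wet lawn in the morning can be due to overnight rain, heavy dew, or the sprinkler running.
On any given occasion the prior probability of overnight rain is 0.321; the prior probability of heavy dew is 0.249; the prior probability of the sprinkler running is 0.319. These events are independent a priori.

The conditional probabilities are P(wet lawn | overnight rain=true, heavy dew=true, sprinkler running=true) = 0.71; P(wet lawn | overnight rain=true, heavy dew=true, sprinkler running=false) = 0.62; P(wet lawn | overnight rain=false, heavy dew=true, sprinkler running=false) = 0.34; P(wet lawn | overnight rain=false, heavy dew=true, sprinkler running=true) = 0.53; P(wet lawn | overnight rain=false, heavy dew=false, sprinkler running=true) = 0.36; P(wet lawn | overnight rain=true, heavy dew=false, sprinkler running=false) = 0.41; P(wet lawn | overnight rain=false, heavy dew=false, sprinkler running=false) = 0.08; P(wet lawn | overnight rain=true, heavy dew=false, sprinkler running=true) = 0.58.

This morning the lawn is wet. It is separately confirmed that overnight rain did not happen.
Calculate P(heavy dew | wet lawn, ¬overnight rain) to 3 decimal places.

By total probability over the 4 (heavy dew, sprinkler running) configurations:
  P(wet lawn | ¬overnight rain) = 0.08×0.751×0.681 + 0.36×0.751×0.319 + 0.34×0.249×0.681 + 0.53×0.249×0.319
        = 0.040914 + 0.086245 + 0.057653 + 0.042098 = 0.226910
Configurations with heavy dew contribute 0.099751, so
  P(heavy dew | wet lawn, ¬overnight rain) = 0.099751 / 0.226910 ≈ 0.440

P(heavy dew | wet lawn, ¬overnight rain) ≈ 0.440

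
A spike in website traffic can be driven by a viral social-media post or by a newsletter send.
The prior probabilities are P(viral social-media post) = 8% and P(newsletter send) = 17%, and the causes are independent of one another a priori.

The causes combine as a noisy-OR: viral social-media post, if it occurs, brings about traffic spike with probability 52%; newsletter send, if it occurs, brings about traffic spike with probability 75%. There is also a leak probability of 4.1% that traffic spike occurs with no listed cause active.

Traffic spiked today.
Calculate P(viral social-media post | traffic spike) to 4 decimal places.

P(viral social-media post | traffic spike) ≈ 0.2417

Under noisy-OR, P(traffic spike | causes) = 1 − (1−0.041)·∏(1−qᵢ) over the active causes.
Sum P(traffic spike|·) weighted by the priors over the 4 (viral social-media post, newsletter send) configurations:
  P(traffic spike) = 0.041*0.92*0.83 + 0.76025*0.92*0.17 + 0.53968*0.08*0.83 + 0.88492*0.08*0.17
        = 0.031308 + 0.118903 + 0.035835 + 0.012035 = 0.198081
The terms with viral social-media post present sum to 0.047870, so
  P(viral social-media post | traffic spike) = 0.047870 / 0.198081 ≈ 0.2417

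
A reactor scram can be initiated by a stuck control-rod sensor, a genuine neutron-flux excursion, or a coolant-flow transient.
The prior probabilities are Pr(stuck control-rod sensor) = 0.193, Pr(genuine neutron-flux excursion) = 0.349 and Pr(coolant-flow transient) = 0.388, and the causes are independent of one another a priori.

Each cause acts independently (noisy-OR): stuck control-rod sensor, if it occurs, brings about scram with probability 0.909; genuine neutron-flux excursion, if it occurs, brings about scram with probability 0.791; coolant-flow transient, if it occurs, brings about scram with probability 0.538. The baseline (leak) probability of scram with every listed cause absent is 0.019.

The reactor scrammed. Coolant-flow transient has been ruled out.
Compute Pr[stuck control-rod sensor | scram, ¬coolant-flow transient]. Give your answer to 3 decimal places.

Under noisy-OR, P(scram | causes) = 1 − (1−0.019)·∏(1−qᵢ) over the active causes.
For the numerator, keep only stuck control-rod sensor=true terms: 0.114427 + 0.066100 = 0.180527
Denominator P(scram | ¬coolant-flow transient): 0.019*0.807*0.651 + 0.794971*0.807*0.349 + 0.910729*0.193*0.651 + 0.981342*0.193*0.349 = 0.414407
Posterior = 0.180527 / 0.414407 ≈ 0.436

Pr[stuck control-rod sensor | scram, ¬coolant-flow transient] ≈ 0.436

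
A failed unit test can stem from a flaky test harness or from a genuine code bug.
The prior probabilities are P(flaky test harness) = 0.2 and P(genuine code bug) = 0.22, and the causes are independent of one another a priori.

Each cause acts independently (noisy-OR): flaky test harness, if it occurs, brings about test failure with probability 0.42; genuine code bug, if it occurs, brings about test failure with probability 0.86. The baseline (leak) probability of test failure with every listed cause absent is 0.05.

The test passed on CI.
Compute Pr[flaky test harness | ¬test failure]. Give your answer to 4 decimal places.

Pr[flaky test harness | ¬test failure] ≈ 0.1266

Under noisy-OR, P(test failure | causes) = 1 − (1−0.05)·∏(1−qᵢ) over the active causes.
Enumerate the 4 (flaky test harness, genuine code bug) configurations and weight by the priors:
  P(¬test failure) = 0.95×0.8×0.78 + 0.133×0.8×0.22 + 0.551×0.2×0.78 + 0.07714×0.2×0.22
        = 0.592800 + 0.023408 + 0.085956 + 0.003394 = 0.705558
The terms with flaky test harness present sum to 0.089350, so
  P(flaky test harness | ¬test failure) = 0.089350 / 0.705558 ≈ 0.1266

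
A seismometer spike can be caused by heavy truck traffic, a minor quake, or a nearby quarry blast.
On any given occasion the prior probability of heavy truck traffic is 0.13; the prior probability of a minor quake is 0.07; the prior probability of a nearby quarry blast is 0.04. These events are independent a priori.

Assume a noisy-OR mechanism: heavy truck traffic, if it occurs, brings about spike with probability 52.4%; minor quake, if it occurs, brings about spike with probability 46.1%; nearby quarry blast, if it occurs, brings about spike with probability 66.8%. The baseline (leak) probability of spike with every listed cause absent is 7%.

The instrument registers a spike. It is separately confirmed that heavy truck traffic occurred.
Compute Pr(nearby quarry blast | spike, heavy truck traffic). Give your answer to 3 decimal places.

Under noisy-OR, P(spike | causes) = 1 − (1−0.07)·∏(1−qᵢ) over the active causes.
Weight on nearby quarry blast=true, given the evidence: 0.031733 + 0.002578 = 0.034311
Denominator P(spike | heavy truck traffic): 0.55732·0.93·0.96 + 0.85303·0.93·0.04 + 0.761395·0.07·0.96 + 0.920783·0.07·0.04 = 0.583052
P(nearby quarry blast | spike, heavy truck traffic) = 0.034311/0.583052 ≈ 0.059

Pr(nearby quarry blast | spike, heavy truck traffic) ≈ 0.059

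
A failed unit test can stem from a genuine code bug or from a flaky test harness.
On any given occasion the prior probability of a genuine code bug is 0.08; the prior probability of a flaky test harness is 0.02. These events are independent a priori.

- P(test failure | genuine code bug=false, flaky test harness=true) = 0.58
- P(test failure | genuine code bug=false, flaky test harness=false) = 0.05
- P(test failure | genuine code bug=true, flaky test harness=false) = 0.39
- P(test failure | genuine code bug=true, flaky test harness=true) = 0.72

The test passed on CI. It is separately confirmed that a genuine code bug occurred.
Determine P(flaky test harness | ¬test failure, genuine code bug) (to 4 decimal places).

P(flaky test harness | ¬test failure, genuine code bug) ≈ 0.0093

P(¬test failure | genuine code bug) = 0.61×0.98 + 0.28×0.02 = 0.597800 + 0.005600 = 0.603400
Restricting to configurations with flaky test harness present: 0.28×0.02 = 0.005600.
P(flaky test harness | ¬test failure, genuine code bug) = 0.005600 / 0.603400 ≈ 0.0093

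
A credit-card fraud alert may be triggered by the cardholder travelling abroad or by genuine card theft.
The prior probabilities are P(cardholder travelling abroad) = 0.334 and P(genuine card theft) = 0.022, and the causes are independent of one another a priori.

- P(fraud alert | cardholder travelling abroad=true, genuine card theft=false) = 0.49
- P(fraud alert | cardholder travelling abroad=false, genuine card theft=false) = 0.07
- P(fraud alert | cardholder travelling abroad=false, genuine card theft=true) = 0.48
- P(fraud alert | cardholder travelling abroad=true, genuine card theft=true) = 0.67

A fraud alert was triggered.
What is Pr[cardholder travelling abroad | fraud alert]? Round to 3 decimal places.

Enumerate the 4 (cardholder travelling abroad, genuine card theft) configurations and weight by the priors:
  P(fraud alert) = 0.07·0.666·0.978 + 0.48·0.666·0.022 + 0.49·0.334·0.978 + 0.67·0.334·0.022
        = 0.045594 + 0.007033 + 0.160059 + 0.004923 = 0.217609
The terms with cardholder travelling abroad present sum to 0.164982, so
  P(cardholder travelling abroad | fraud alert) = 0.164982 / 0.217609 ≈ 0.758

Pr[cardholder travelling abroad | fraud alert] ≈ 0.758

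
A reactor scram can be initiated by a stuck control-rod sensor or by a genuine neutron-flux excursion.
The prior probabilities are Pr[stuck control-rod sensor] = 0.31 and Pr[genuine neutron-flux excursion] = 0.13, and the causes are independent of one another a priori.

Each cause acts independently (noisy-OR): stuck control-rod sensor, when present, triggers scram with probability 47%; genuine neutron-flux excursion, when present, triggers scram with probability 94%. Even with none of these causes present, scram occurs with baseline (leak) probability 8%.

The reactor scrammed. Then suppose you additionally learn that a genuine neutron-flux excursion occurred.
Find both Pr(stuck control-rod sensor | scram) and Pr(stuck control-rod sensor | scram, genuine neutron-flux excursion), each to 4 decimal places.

Pr(stuck control-rod sensor | scram) ≈ 0.5718; Pr(stuck control-rod sensor | scram, genuine neutron-flux excursion) ≈ 0.3158

Under noisy-OR, P(scram | causes) = 1 − (1−0.08)·∏(1−qᵢ) over the active causes.
P(scram) = 0.08×0.69×0.87 + 0.9448×0.69×0.13 + 0.5124×0.31×0.87 + 0.970744×0.31×0.13 = 0.048024 + 0.084749 + 0.138194 + 0.039121 = 0.310088
The stuck control-rod sensor-present share is 0.138194 + 0.039121 = 0.177315.
P(stuck control-rod sensor | scram) = 0.177315 / 0.310088 ≈ 0.5718

Now condition on the additional information:
P(scram | genuine neutron-flux excursion) = 0.9448*0.69 + 0.970744*0.31 = 0.651912 + 0.300931 = 0.952843
Restricting to configurations with stuck control-rod sensor present: 0.970744*0.31 = 0.300931.
So P(stuck control-rod sensor | scram, genuine neutron-flux excursion) = 0.300931/0.952843 ≈ 0.3158.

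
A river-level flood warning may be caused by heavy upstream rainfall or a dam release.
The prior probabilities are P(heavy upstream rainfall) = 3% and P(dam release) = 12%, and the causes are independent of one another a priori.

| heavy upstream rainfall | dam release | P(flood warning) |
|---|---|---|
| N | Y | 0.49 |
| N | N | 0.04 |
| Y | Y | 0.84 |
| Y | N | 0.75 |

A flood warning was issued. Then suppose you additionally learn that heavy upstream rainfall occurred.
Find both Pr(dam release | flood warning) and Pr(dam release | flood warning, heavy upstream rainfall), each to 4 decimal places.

Pr(dam release | flood warning) ≈ 0.5268; Pr(dam release | flood warning, heavy upstream rainfall) ≈ 0.1325

P(flood warning) = 0.04×0.97×0.88 + 0.49×0.97×0.12 + 0.75×0.03×0.88 + 0.84×0.03×0.12 = 0.034144 + 0.057036 + 0.019800 + 0.003024 = 0.114004
Restricting to configurations with dam release present: 0.057036 + 0.003024 = 0.060060.
Hence the posterior is 0.060060/0.114004 ≈ 0.5268.

With the extra evidence:
Numerator (weight on configurations with dam release): 0.84·0.12 = 0.100800
Normalizer over all consistent configurations: 0.75·0.88 + 0.84·0.12 = 0.760800
Posterior = 0.100800 / 0.760800 ≈ 0.1325
Conditioning on heavy upstream rainfall lowers the posterior on dam release: the classic explaining-away effect in a common-effect structure.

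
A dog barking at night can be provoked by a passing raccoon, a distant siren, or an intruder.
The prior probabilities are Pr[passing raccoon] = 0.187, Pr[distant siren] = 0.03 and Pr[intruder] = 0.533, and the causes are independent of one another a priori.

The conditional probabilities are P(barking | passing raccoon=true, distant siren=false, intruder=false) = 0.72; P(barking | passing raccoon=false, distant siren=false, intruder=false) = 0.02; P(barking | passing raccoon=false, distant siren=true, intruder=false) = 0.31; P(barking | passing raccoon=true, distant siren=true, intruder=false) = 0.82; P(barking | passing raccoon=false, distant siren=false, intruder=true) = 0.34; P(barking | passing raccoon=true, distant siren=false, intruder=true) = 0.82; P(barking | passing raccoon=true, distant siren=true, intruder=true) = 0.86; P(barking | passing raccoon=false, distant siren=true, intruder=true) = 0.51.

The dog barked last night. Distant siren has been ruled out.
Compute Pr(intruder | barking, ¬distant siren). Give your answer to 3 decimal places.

Weight on intruder=true, given the evidence: 0.147332 + 0.081730 = 0.229062
The normalizing constant is 0.02*0.813*0.467 + 0.34*0.813*0.533 + 0.72*0.187*0.467 + 0.82*0.187*0.533 = 0.299532
P(intruder | barking, ¬distant siren) = 0.229062/0.299532 ≈ 0.765

Pr(intruder | barking, ¬distant siren) ≈ 0.765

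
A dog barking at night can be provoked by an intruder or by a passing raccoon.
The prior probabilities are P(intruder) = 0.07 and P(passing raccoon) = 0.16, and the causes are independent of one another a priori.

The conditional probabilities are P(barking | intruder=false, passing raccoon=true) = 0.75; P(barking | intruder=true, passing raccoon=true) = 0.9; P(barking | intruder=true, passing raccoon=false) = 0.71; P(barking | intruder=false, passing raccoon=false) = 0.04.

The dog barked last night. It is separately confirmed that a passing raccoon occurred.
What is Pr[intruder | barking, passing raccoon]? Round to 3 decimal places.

Enumerate both values of intruder and weight by the priors:
  P(barking | passing raccoon) = 0.75×0.93 + 0.9×0.07
        = 0.697500 + 0.063000 = 0.760500
The terms with intruder present sum to 0.063000, so
  P(intruder | barking, passing raccoon) = 0.063000 / 0.760500 ≈ 0.083

Pr[intruder | barking, passing raccoon] ≈ 0.083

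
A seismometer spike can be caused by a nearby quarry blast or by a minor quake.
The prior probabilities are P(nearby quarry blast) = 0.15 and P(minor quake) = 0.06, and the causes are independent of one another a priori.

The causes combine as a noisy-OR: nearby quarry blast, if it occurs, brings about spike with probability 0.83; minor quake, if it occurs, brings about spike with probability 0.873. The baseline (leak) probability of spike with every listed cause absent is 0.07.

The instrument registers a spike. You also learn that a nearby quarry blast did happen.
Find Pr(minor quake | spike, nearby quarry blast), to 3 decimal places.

Pr(minor quake | spike, nearby quarry blast) ≈ 0.069

Under noisy-OR, P(spike | causes) = 1 − (1−0.07)·∏(1−qᵢ) over the active causes.
For the numerator, keep only minor quake=true terms: 0.979921*0.06 = 0.058795
The normalizing constant is 0.8419*0.94 + 0.979921*0.06 = 0.850181
P(minor quake | spike, nearby quarry blast) = 0.058795/0.850181 ≈ 0.069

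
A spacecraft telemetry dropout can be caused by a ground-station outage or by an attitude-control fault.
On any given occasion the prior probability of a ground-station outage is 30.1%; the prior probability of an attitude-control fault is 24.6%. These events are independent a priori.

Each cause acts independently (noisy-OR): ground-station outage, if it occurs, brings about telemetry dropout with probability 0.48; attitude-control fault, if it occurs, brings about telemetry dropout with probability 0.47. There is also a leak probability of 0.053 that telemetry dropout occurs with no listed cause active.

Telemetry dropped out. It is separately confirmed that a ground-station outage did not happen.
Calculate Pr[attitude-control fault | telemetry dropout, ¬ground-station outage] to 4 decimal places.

Under noisy-OR, P(telemetry dropout | causes) = 1 − (1−0.053)·∏(1−qᵢ) over the active causes.
P(telemetry dropout | ¬ground-station outage) = 0.053*0.754 + 0.49809*0.246 = 0.039962 + 0.122530 = 0.162492
The attitude-control fault-present share is 0.49809*0.246 = 0.122530.
P(attitude-control fault | telemetry dropout, ¬ground-station outage) = 0.122530 / 0.162492 ≈ 0.7541

Pr[attitude-control fault | telemetry dropout, ¬ground-station outage] ≈ 0.7541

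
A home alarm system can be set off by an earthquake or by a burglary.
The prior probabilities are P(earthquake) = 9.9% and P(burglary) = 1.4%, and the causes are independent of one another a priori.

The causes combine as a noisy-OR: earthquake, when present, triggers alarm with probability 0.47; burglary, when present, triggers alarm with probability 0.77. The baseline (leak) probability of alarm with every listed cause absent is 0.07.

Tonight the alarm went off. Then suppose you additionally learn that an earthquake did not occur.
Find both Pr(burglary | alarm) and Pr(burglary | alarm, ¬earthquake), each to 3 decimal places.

Under noisy-OR, P(alarm | causes) = 1 − (1−0.07)·∏(1−qᵢ) over the active causes.
P(alarm) = 0.07·0.901·0.986 + 0.7861·0.901·0.014 + 0.5071·0.099·0.986 + 0.886633·0.099·0.014 = 0.062187 + 0.009916 + 0.049500 + 0.001229 = 0.122832
Restricting to configurations with burglary present: 0.009916 + 0.001229 = 0.011145.
So P(burglary | alarm) = 0.011145/0.122832 ≈ 0.091.

With the extra evidence:
Numerator (weight on configurations with burglary): 0.7861*0.014 = 0.011005
The normalizing constant is 0.07*0.986 + 0.7861*0.014 = 0.080025
Posterior = 0.011005 / 0.080025 ≈ 0.138
Ruling out earthquake raises the posterior on burglary — the flip side of explaining away.

Pr(burglary | alarm) ≈ 0.091; Pr(burglary | alarm, ¬earthquake) ≈ 0.138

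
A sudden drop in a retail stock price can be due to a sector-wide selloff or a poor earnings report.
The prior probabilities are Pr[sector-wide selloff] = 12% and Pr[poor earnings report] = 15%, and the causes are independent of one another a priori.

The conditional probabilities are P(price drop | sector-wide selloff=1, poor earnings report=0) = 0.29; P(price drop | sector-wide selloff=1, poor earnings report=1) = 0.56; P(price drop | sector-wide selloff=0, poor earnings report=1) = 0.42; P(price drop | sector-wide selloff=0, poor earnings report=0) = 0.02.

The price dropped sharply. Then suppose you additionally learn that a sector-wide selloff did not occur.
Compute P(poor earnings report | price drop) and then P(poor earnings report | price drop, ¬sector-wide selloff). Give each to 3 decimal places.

P(poor earnings report | price drop) ≈ 0.595; P(poor earnings report | price drop, ¬sector-wide selloff) ≈ 0.787

Sum P(price drop|·) weighted by the priors over the 4 (sector-wide selloff, poor earnings report) configurations:
  P(price drop) = 0.02×0.88×0.85 + 0.42×0.88×0.15 + 0.29×0.12×0.85 + 0.56×0.12×0.15
        = 0.014960 + 0.055440 + 0.029580 + 0.010080 = 0.110060
Configurations with poor earnings report contribute 0.065520, so
  P(poor earnings report | price drop) = 0.065520 / 0.110060 ≈ 0.595

Now condition on the additional information:
P(price drop | ¬sector-wide selloff) = 0.02×0.85 + 0.42×0.15 = 0.017000 + 0.063000 = 0.080000
Of this, 0.063000 comes from 0.42×0.15 (the poor earnings report=true cases).
P(poor earnings report | price drop, ¬sector-wide selloff) = 0.063000 / 0.080000 ≈ 0.787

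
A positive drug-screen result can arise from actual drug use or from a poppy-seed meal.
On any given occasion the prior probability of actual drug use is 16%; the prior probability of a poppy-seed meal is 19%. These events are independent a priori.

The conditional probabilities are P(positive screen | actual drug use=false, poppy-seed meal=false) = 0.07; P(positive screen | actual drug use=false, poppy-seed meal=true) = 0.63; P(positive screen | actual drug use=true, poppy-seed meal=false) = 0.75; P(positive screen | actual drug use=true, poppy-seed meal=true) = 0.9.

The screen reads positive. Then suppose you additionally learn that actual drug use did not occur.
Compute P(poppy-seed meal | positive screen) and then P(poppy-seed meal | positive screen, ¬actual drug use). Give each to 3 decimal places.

By total probability over the 4 (actual drug use, poppy-seed meal) configurations:
  P(positive screen) = 0.07×0.84×0.81 + 0.63×0.84×0.19 + 0.75×0.16×0.81 + 0.9×0.16×0.19
        = 0.047628 + 0.100548 + 0.097200 + 0.027360 = 0.272736
The terms with poppy-seed meal present sum to 0.127908, so
  P(poppy-seed meal | positive screen) = 0.127908 / 0.272736 ≈ 0.469

Now condition on the additional information:
P(positive screen | ¬actual drug use) = 0.07*0.81 + 0.63*0.19 = 0.056700 + 0.119700 = 0.176400
Restricting to configurations with poppy-seed meal present: 0.63*0.19 = 0.119700.
Hence the posterior is 0.119700/0.176400 ≈ 0.679.
With actual drug use excluded, poppy-seed meal must carry more of the explanatory weight for the positive screen.

P(poppy-seed meal | positive screen) ≈ 0.469; P(poppy-seed meal | positive screen, ¬actual drug use) ≈ 0.679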